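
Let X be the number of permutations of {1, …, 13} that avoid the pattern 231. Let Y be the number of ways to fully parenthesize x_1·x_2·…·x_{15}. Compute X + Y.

For any fixed pattern of length 3, the pattern-avoiding permutations of [13] number C_13. So X = C_13 = 742900.
Bracketing 15 factors into binary products is counted by C_{15−1} = C_14. So Y = C_14 = 2674440.
X + Y = 742900 + 2674440 = 3417340.

3417340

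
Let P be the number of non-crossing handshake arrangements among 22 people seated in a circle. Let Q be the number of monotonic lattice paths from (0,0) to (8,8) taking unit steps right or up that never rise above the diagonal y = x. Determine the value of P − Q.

With 22 = 2·11 people, non-crossing handshake pairings are non-crossing perfect matchings on a circle, counted by C_11. So P = C_11 = 58786.
Monotone paths in an n×n grid that stay weakly below the diagonal are counted by C_n; here n = 8. So Q = C_8 = 1430.
P − Q = 58786 − 1430 = 57356.

57356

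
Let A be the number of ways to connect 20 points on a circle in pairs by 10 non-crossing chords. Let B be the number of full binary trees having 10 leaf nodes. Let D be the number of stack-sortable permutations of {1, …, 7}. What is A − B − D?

Pairing 20 circle points by 10 non-crossing chords gives C_10 matchings. So A = C_10 = 16796.
Full binary trees with 10 leaves have 10−1 = 9 internal nodes, so there are C_9 of them. So B = C_9 = 4862.
By Knuth's characterisation, the stack-sortable permutations of length 7 are the 231-avoiders, numbering C_7. So D = C_7 = 429.
A − B − D = 16796 − 4862 − 429 = 11505.

11505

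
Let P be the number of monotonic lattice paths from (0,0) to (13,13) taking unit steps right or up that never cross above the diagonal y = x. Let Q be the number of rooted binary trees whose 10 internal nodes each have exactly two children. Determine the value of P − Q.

726104

Monotone paths in an n×n grid that stay weakly below the diagonal are counted by C_n; here n = 13. So P = C_13 = 742900.
Full binary trees with n internal nodes are counted by C_n; here n = 10. So Q = C_10 = 16796.
P − Q = 742900 − 16796 = 726104.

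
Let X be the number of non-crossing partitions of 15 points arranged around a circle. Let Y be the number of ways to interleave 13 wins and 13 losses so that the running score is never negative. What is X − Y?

8951945

Non-crossing partitions of an n-element set are counted by C_n; here n = 15. So X = C_15 = 9694845.
Reading a vote for the leader as '(' and for the other as ')' turns such a sequence into a balanced string of 13 pairs, so the count is C_13. So Y = C_13 = 742900.
X − Y = 9694845 − 742900 = 8951945.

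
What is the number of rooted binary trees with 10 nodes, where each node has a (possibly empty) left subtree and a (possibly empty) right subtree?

Binary trees (left/right distinguished) on n nodes are counted by C_n; here n = 10.
C_10 = C_9 · 2(2·9+1)/(9+2) = 4862 · 38/11 = 16796.

16796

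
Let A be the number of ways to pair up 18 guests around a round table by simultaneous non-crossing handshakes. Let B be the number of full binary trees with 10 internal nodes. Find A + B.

With 18 = 2·9 people, non-crossing handshake pairings are non-crossing perfect matchings on a circle, counted by C_9. So A = C_9 = 4862.
Full binary trees with n internal nodes are counted by C_n; here n = 10. So B = C_10 = 16796.
A + B = 4862 + 16796 = 21658.

21658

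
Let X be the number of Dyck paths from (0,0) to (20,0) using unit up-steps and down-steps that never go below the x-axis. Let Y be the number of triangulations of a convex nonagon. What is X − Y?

Paths of 10 up- and 10 down-steps that never dip below the axis are Dyck paths; their count is C_10. So X = C_10 = 16796.
Triangulations of a convex m-gon are counted by C_{m−2}; with m = 9 this is C_7. So Y = C_7 = 429.
X − Y = 16796 − 429 = 16367.

16367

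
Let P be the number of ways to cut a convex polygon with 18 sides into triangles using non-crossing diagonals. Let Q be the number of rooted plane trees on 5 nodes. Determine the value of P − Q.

Triangulations of a convex m-gon are counted by C_{m−2}; with m = 18 this is C_16. So P = C_16 = 35357670.
Rooted ordered (plane) trees on m nodes have m−1 edges and are counted by C_{m−1}; m = 5 gives C_4. So Q = C_4 = 14.
P − Q = 35357670 − 14 = 35357656.

35357656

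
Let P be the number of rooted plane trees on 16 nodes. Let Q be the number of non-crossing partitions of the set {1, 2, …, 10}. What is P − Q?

9678049

Rooted ordered (plane) trees on m nodes have m−1 edges and are counted by C_{m−1}; m = 16 gives C_15. So P = C_15 = 9694845.
Non-crossing partitions of an n-element set are counted by C_n; here n = 10. So Q = C_10 = 16796.
P − Q = 9694845 − 16796 = 9678049.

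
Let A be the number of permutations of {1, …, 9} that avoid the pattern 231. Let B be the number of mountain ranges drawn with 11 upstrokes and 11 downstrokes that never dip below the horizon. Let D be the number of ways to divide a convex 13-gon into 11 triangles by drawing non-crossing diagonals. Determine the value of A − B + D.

4862

Permutations of [n] avoiding any single length-3 pattern are counted by C_n; here n = 9. So A = C_9 = 4862.
Dyck paths of semilength n (length 2n) are counted by C_n; here n = 11. So B = C_11 = 58786.
Triangulations of a convex m-gon are counted by C_{m−2}; with m = 13 this is C_11. So D = C_11 = 58786.
A − B + D = 4862 − 58786 + 58786 = 4862.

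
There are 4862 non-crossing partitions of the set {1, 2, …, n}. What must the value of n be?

9

Non-crossing partitions of [n] are counted by C_n, and C_9 = 4862.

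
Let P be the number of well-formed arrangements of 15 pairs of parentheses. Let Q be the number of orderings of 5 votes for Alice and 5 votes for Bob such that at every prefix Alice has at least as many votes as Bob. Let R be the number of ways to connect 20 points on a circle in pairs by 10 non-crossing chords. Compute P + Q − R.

With 15 pairs the number of balanced bracket strings is the Catalan number C_15. So P = C_15 = 9694845.
Reading a vote for the leader as '(' and for the other as ')' turns such a sequence into a balanced string of 5 pairs, so the count is C_5. So Q = C_5 = 42.
Non-crossing perfect matchings of 2n points on a circle are counted by C_n; with 20 points, n = 10. So R = C_10 = 16796.
P + Q − R = 9694845 + 42 − 16796 = 9678091.

9678091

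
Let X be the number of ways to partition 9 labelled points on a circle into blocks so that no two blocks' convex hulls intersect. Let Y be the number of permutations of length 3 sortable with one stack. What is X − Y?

The non-crossing partitions of [9] form a lattice of size C_9. So X = C_9 = 4862.
By Knuth's characterisation, the stack-sortable permutations of length 3 are the 231-avoiders, numbering C_3. So Y = C_3 = 5.
X − Y = 4862 − 5 = 4857.

4857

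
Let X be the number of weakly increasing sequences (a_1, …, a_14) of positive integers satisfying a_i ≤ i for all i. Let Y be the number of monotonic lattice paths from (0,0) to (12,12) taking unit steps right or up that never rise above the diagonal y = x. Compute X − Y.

2466428

Weakly increasing sequences with a_i ≤ i biject with Dyck paths of semilength 14, so there are C_14. So X = C_14 = 2674440.
Sub-diagonal monotone paths from (0,0) to (12,12) biject with Dyck paths of semilength 12, giving C_12. So Y = C_12 = 208012.
X − Y = 2674440 − 208012 = 2466428.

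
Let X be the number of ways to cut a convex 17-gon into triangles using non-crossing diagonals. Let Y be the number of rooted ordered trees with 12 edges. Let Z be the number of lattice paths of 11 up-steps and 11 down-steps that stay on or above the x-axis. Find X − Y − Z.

The number of triangulations of a 17-gon is the Catalan number C_15 (index = sides − 2). So X = C_15 = 9694845.
Rooted ordered trees with n edges are counted by C_n; here n = 12. So Y = C_12 = 208012.
Paths of 11 up- and 11 down-steps that never dip below the axis are Dyck paths; their count is C_11. So Z = C_11 = 58786.
X − Y − Z = 9694845 − 208012 − 58786 = 9428047.

9428047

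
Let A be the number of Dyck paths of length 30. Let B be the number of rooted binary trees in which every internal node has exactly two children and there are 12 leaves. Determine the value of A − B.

A Dyck path with 15 up-steps and 15 down-steps has semilength 15, so there are C_15 of them. So A = C_15 = 9694845.
A full binary tree with L leaves has L−1 internal nodes and is counted by C_{L−1}; L = 12 gives C_11. So B = C_11 = 58786.
A − B = 9694845 − 58786 = 9636059.

9636059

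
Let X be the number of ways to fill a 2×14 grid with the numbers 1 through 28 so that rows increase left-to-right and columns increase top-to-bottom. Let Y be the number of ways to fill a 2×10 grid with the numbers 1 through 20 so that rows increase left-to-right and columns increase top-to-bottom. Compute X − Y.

By the hook-length formula (or a Dyck-path bijection), SYT of shape 2×14 number C_14. So X = C_14 = 2674440.
Standard Young tableaux of shape 2×n are counted by C_n; here n = 10. So Y = C_10 = 16796.
X − Y = 2674440 − 16796 = 2657644.

2657644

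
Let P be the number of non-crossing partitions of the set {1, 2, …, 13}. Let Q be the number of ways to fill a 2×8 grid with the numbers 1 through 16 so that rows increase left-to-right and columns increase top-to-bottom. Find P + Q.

744330

Non-crossing partitions of an n-element set are counted by C_n; here n = 13. So P = C_13 = 742900.
By the hook-length formula (or a Dyck-path bijection), SYT of shape 2×8 number C_8. So Q = C_8 = 1430.
P + Q = 742900 + 1430 = 744330.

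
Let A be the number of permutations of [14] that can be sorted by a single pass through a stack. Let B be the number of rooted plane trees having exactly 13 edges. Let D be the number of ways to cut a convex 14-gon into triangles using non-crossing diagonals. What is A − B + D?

Stack-sortable permutations are exactly the 231-avoiding ones, counted by C_n; here n = 14. So A = C_14 = 2674440.
A rooted plane tree with 13 edges has 14 nodes, and the count is C_13. So B = C_13 = 742900.
The number of triangulations of a 14-gon is the Catalan number C_12 (index = sides − 2). So D = C_12 = 208012.
A − B + D = 2674440 − 742900 + 208012 = 2139552.

2139552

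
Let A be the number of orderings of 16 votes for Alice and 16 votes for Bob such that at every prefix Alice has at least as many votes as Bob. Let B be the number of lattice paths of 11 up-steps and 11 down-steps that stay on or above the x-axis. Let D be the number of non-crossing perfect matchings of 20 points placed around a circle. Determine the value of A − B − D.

35282088

Reading a vote for the leader as '(' and for the other as ')' turns such a sequence into a balanced string of 16 pairs, so the count is C_16. So A = C_16 = 35357670.
Paths of 11 up- and 11 down-steps that never dip below the axis are Dyck paths; their count is C_11. So B = C_11 = 58786.
Pairing 20 circle points by 10 non-crossing chords gives C_10 matchings. So D = C_10 = 16796.
A − B − D = 35357670 − 58786 − 16796 = 35282088.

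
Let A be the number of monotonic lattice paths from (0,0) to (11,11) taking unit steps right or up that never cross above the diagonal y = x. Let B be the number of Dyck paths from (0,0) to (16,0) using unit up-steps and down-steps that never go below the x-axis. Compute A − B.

Sub-diagonal monotone paths from (0,0) to (11,11) biject with Dyck paths of semilength 11, giving C_11. So A = C_11 = 58786.
Dyck paths of semilength n (length 2n) are counted by C_n; here n = 8. So B = C_8 = 1430.
A − B = 58786 − 1430 = 57356.

57356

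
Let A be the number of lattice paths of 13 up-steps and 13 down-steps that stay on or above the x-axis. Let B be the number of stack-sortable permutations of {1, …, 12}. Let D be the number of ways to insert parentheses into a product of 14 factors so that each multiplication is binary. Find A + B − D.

Paths of 13 up- and 13 down-steps that never dip below the axis are Dyck paths; their count is C_13. So A = C_13 = 742900.
Stack-sortable permutations are exactly the 231-avoiding ones, counted by C_n; here n = 12. So B = C_12 = 208012.
Ways to associate a product of 14 factors correspond to binary trees on 14 leaves, so the count is C_13. So D = C_13 = 742900.
A + B − D = 742900 + 208012 − 742900 = 208012.

208012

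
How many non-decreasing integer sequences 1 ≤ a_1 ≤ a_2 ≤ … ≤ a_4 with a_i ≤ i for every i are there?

Such sub-staircase sequences of length n are counted by C_n; here n = 4.
C_4 = C_3 · 2(2·3+1)/(3+2) = 5 · 14/5 = 14.

14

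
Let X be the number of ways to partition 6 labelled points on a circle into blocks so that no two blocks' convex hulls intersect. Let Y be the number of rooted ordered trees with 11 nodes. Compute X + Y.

16928

The non-crossing partitions of [6] form a lattice of size C_6. So X = C_6 = 132.
Rooted ordered (plane) trees on m nodes have m−1 edges and are counted by C_{m−1}; m = 11 gives C_10. So Y = C_10 = 16796.
X + Y = 132 + 16796 = 16928.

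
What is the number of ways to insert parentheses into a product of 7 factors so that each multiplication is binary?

132

Bracketing 7 factors into binary products is counted by C_{7−1} = C_6.
C_6 = C_5 · 2(2·5+1)/(5+2) = 42 · 22/7 = 132.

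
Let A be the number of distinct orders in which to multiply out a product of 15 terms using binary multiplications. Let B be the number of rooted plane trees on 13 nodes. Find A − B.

Ways to associate a product of 15 factors correspond to binary trees on 15 leaves, so the count is C_14. So A = C_14 = 2674440.
Rooted ordered (plane) trees on m nodes have m−1 edges and are counted by C_{m−1}; m = 13 gives C_12. So B = C_12 = 208012.
A − B = 2674440 − 208012 = 2466428.

2466428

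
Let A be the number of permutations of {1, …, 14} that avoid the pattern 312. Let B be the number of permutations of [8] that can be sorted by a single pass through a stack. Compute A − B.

2673010

Permutations of [n] avoiding any single length-3 pattern are counted by C_n; here n = 14. So A = C_14 = 2674440.
Stack-sortable permutations are exactly the 231-avoiding ones, counted by C_n; here n = 8. So B = C_8 = 1430.
A − B = 2674440 − 1430 = 2673010.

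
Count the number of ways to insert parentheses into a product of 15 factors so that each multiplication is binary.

2674440

Bracketing 15 factors into binary products is counted by C_{15−1} = C_14.
C_14 = C(28,14)/15 = 40116600/15 = 2674440.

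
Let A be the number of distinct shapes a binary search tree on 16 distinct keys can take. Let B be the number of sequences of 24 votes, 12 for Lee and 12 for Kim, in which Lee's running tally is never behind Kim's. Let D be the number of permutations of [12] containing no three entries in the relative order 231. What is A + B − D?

Rooted binary trees with 16 nodes (each child slot possibly empty) number C_16. So A = C_16 = 35357670.
Reading a vote for the leader as '(' and for the other as ')' turns such a sequence into a balanced string of 12 pairs, so the count is C_12. So B = C_12 = 208012.
Permutations of [n] avoiding any single length-3 pattern are counted by C_n; here n = 12. So D = C_12 = 208012.
A + B − D = 35357670 + 208012 − 208012 = 35357670.

35357670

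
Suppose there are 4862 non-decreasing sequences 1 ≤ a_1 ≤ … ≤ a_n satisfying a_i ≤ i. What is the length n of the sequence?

Such sub-staircase sequences of length n are counted by C_n; 4862 = C_9.

9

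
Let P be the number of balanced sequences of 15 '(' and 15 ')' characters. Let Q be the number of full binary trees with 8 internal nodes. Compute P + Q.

9696275

A balanced arrangement of 15 bracket pairs is a Dyck word of semilength 15, so the count is C_15. So P = C_15 = 9694845.
Full binary trees with n internal nodes are counted by C_n; here n = 8. So Q = C_8 = 1430.
P + Q = 9694845 + 1430 = 9696275.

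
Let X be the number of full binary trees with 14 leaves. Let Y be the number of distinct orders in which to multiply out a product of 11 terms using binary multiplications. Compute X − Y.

A full binary tree with L leaves has L−1 internal nodes and is counted by C_{L−1}; L = 14 gives C_13. So X = C_13 = 742900.
Ways to associate a product of 11 factors correspond to binary trees on 11 leaves, so the count is C_10. So Y = C_10 = 16796.
X − Y = 742900 − 16796 = 726104.

726104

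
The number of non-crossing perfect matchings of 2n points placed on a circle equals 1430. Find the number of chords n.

8

Non-crossing pairings of 2n points on a circle are counted by C_n, and C_8 = 1430.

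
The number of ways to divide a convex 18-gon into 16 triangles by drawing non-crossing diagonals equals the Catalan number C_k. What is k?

The number of triangulations of an 18-gon is the Catalan number C_16 (index = sides − 2).

16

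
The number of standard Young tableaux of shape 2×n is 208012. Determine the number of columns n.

Standard Young tableaux of shape 2×n are counted by C_n. Since C_12 = 208012, the index is 12.

12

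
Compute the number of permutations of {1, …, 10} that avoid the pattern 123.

16796

For any fixed pattern of length 3, the pattern-avoiding permutations of [10] number C_10.
C_10 = C(20,10)/11 = 184756/11 = 16796.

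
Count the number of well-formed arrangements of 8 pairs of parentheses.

1430

A balanced arrangement of 8 bracket pairs is a Dyck word of semilength 8, so the count is C_8.
C_8 = C(16,8)/9 = 12870/9 = 1430.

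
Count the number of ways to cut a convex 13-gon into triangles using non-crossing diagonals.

58786

The number of triangulations of a 13-gon is the Catalan number C_11 (index = sides − 2).
C_11 = C_10 · 2(2·10+1)/(10+2) = 16796 · 42/12 = 58786.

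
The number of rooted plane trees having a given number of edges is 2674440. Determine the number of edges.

14

Rooted ordered trees with n edges are counted by C_n; 2674440 = C_14.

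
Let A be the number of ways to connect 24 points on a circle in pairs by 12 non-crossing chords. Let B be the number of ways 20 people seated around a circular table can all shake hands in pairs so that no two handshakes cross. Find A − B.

191216

Non-crossing perfect matchings of 2n points on a circle are counted by C_n; with 24 points, n = 12. So A = C_12 = 208012.
Non-crossing handshake pairings of 2n people are counted by C_n; 20 people gives n = 10. So B = C_10 = 16796.
A − B = 208012 − 16796 = 191216.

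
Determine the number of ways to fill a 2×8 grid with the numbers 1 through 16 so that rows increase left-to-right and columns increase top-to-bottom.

Standard Young tableaux of shape 2×n are counted by C_n; here n = 8.
C_8 = C(16,8)/9 = 12870/9 = 1430.

1430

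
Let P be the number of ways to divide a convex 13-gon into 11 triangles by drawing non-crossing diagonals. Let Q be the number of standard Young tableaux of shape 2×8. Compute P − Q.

A convex 13-gon is triangulated into 11 triangles, and the number of such triangulations is the Catalan number C_{13−2} = C_11. So P = C_11 = 58786.
Standard Young tableaux of shape 2×n are counted by C_n; here n = 8. So Q = C_8 = 1430.
P − Q = 58786 − 1430 = 57356.

57356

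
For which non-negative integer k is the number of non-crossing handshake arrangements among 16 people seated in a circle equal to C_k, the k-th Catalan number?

Non-crossing handshake pairings of 2n people are counted by C_n; 16 people gives n = 8.

8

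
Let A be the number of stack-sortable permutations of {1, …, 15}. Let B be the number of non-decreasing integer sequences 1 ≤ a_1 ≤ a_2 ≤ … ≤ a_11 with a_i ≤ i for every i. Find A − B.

Stack-sortable permutations are exactly the 231-avoiding ones, counted by C_n; here n = 15. So A = C_15 = 9694845.
Such sub-staircase sequences of length n are counted by C_n; here n = 11. So B = C_11 = 58786.
A − B = 9694845 − 58786 = 9636059.

9636059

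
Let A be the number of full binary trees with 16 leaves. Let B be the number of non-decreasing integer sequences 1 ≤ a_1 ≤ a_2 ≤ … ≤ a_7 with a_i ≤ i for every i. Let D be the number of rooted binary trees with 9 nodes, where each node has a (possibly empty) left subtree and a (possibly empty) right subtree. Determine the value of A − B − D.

9689554

A full binary tree with L leaves has L−1 internal nodes and is counted by C_{L−1}; L = 16 gives C_15. So A = C_15 = 9694845.
Weakly increasing sequences with a_i ≤ i biject with Dyck paths of semilength 7, so there are C_7. So B = C_7 = 429.
Binary trees (left/right distinguished) on n nodes are counted by C_n; here n = 9. So D = C_9 = 4862.
A − B − D = 9694845 − 429 − 4862 = 9689554.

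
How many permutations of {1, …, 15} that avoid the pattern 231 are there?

9694845

Permutations of [n] avoiding any single length-3 pattern are counted by C_n; here n = 15.
C_15 = C_14 · 2(2·14+1)/(14+2) = 2674440 · 58/16 = 9694845.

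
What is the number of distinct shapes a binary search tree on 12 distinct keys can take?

There are C_n binary search tree shapes on n keys; with n = 12 that is C_12.
C_12 = C(24,12)/13 = 2704156/13 = 208012.

208012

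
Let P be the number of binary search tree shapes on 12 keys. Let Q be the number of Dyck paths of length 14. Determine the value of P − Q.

There are C_n binary search tree shapes on n keys; with n = 12 that is C_12. So P = C_12 = 208012.
A Dyck path with 7 up-steps and 7 down-steps has semilength 7, so there are C_7 of them. So Q = C_7 = 429.
P − Q = 208012 − 429 = 207583.

207583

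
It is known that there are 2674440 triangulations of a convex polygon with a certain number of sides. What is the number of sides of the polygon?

Triangulations of a convex m-gon are counted by C_{m−2}. Since C_14 = 2674440, the index is 14.
So m − 2 = 14, giving m = 16 sides.

16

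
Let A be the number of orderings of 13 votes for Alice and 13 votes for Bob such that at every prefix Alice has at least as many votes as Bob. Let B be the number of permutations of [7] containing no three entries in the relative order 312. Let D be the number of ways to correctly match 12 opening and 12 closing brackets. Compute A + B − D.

535317

Reading a vote for the leader as '(' and for the other as ')' turns such a sequence into a balanced string of 13 pairs, so the count is C_13. So A = C_13 = 742900.
Permutations of [n] avoiding any single length-3 pattern are counted by C_n; here n = 7. So B = C_7 = 429.
With 12 pairs the number of balanced bracket strings is the Catalan number C_12. So D = C_12 = 208012.
A + B − D = 742900 + 429 − 208012 = 535317.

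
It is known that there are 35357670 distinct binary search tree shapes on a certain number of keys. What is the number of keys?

16

Binary search tree shapes on n keys are counted by C_n, and C_16 = 35357670.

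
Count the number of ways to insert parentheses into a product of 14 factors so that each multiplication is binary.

742900

Parenthesizations of m factors correspond to full binary trees with m leaves, counted by C_{m−1}; m = 14 gives C_13.
C_13 = C(26,13)/14 = 10400600/14 = 742900.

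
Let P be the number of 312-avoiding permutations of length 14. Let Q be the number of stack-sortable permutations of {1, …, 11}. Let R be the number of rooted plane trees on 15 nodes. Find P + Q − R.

58786

Permutations of [n] avoiding any single length-3 pattern are counted by C_n; here n = 14. So P = C_14 = 2674440.
Stack-sortable permutations are exactly the 231-avoiding ones, counted by C_n; here n = 11. So Q = C_11 = 58786.
Rooted ordered (plane) trees on m nodes have m−1 edges and are counted by C_{m−1}; m = 15 gives C_14. So R = C_14 = 2674440.
P + Q − R = 2674440 + 58786 − 2674440 = 58786.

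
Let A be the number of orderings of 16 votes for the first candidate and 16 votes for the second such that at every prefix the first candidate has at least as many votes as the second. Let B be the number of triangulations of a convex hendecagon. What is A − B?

Ballot sequences with n votes each where one side never trails are Dyck words, counted by C_n; here n = 16. So A = C_16 = 35357670.
Triangulations of a convex m-gon are counted by C_{m−2}; with m = 11 this is C_9. So B = C_9 = 4862.
A − B = 35357670 − 4862 = 35352808.

35352808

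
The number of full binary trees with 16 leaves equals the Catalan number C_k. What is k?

15

Full binary trees with 16 leaves have 16−1 = 15 internal nodes, so there are C_15 of them.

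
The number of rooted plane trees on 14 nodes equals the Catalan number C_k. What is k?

Rooted ordered (plane) trees on m nodes have m−1 edges and are counted by C_{m−1}; m = 14 gives C_13.

13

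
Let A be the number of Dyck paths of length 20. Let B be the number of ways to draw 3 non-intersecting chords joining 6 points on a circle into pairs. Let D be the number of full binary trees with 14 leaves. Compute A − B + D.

759691

Dyck paths of semilength n (length 2n) are counted by C_n; here n = 10. So A = C_10 = 16796.
Pairing 6 circle points by 3 non-crossing chords gives C_3 matchings. So B = C_3 = 5.
Full binary trees with 14 leaves have 14−1 = 13 internal nodes, so there are C_13 of them. So D = C_13 = 742900.
A − B + D = 16796 − 5 + 742900 = 759691.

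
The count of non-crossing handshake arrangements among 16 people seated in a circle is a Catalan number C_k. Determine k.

With 16 = 2·8 people, non-crossing handshake pairings are non-crossing perfect matchings on a circle, counted by C_8.

8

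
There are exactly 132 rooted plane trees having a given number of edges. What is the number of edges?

Rooted ordered trees with n edges are counted by C_n; 132 = C_6.

6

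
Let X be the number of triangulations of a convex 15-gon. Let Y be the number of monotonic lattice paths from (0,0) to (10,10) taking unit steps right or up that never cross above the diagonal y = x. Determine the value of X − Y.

726104

Triangulations of a convex m-gon are counted by C_{m−2}; with m = 15 this is C_13. So X = C_13 = 742900.
Monotone paths in an n×n grid that stay weakly below the diagonal are counted by C_n; here n = 10. So Y = C_10 = 16796.
X − Y = 742900 − 16796 = 726104.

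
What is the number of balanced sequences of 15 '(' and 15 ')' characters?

9694845

A balanced arrangement of 15 bracket pairs is a Dyck word of semilength 15, so the count is C_15.
C_15 = 9694845.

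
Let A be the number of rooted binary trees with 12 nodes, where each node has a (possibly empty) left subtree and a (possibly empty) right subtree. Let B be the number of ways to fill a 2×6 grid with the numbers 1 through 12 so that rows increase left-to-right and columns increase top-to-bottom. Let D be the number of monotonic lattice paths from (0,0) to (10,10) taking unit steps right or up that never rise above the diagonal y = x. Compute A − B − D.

191084

Binary trees (left/right distinguished) on n nodes are counted by C_n; here n = 12. So A = C_12 = 208012.
By the hook-length formula (or a Dyck-path bijection), SYT of shape 2×6 number C_6. So B = C_6 = 132.
Sub-diagonal monotone paths from (0,0) to (10,10) biject with Dyck paths of semilength 10, giving C_10. So D = C_10 = 16796.
A − B − D = 208012 − 132 − 16796 = 191084.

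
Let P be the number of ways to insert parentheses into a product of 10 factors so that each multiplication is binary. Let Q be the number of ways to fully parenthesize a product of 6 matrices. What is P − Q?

4820

Parenthesizations of m factors correspond to full binary trees with m leaves, counted by C_{m−1}; m = 10 gives C_9. So P = C_9 = 4862.
Parenthesizations of m factors correspond to full binary trees with m leaves, counted by C_{m−1}; m = 6 gives C_5. So Q = C_5 = 42.
P − Q = 4862 − 42 = 4820.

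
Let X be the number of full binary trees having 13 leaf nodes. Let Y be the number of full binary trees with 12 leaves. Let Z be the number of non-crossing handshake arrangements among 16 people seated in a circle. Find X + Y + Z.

268228

Full binary trees with 13 leaves have 13−1 = 12 internal nodes, so there are C_12 of them. So X = C_12 = 208012.
A full binary tree with L leaves has L−1 internal nodes and is counted by C_{L−1}; L = 12 gives C_11. So Y = C_11 = 58786.
With 16 = 2·8 people, non-crossing handshake pairings are non-crossing perfect matchings on a circle, counted by C_8. So Z = C_8 = 1430.
X + Y + Z = 208012 + 58786 + 1430 = 268228.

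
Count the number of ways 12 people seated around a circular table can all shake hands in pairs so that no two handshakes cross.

132

With 12 = 2·6 people, non-crossing handshake pairings are non-crossing perfect matchings on a circle, counted by C_6.
C_6 = C(12,6)/7 = 924/7 = 132.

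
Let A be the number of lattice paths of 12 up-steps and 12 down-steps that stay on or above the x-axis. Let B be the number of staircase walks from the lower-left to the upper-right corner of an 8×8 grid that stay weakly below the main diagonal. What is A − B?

A Dyck path with 12 up-steps and 12 down-steps has semilength 12, so there are C_12 of them. So A = C_12 = 208012.
Monotone paths in an n×n grid that stay weakly below the diagonal are counted by C_n; here n = 8. So B = C_8 = 1430.
A − B = 208012 − 1430 = 206582.

206582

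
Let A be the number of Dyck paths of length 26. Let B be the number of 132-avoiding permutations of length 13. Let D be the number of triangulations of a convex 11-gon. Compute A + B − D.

1480938

A Dyck path with 13 up-steps and 13 down-steps has semilength 13, so there are C_13 of them. So A = C_13 = 742900.
Permutations of [n] avoiding any single length-3 pattern are counted by C_n; here n = 13. So B = C_13 = 742900.
The number of triangulations of an 11-gon is the Catalan number C_9 (index = sides − 2). So D = C_9 = 4862.
A + B − D = 742900 + 742900 − 4862 = 1480938.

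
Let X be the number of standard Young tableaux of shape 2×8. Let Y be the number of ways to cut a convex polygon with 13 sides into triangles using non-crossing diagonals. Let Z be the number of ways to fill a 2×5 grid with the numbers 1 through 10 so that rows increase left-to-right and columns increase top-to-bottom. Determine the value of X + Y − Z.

60174

By the hook-length formula (or a Dyck-path bijection), SYT of shape 2×8 number C_8. So X = C_8 = 1430.
A convex 13-gon is triangulated into 11 triangles, and the number of such triangulations is the Catalan number C_{13−2} = C_11. So Y = C_11 = 58786.
Standard Young tableaux of shape 2×n are counted by C_n; here n = 5. So Z = C_5 = 42.
X + Y − Z = 1430 + 58786 − 42 = 60174.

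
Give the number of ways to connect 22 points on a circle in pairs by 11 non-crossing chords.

Pairing 22 circle points by 11 non-crossing chords gives C_11 matchings.
C_11 = 58786.

58786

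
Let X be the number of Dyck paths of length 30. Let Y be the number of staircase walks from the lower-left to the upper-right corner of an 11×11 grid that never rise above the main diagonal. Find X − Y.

9636059

Dyck paths of semilength n (length 2n) are counted by C_n; here n = 15. So X = C_15 = 9694845.
Sub-diagonal monotone paths from (0,0) to (11,11) biject with Dyck paths of semilength 11, giving C_11. So Y = C_11 = 58786.
X − Y = 9694845 − 58786 = 9636059.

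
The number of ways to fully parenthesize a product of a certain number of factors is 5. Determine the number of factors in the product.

Parenthesizations of m factors are counted by C_{m−1}, and C_3 = 5.
So the index is 3, and the number of factors is 3 + 1 = 4.

4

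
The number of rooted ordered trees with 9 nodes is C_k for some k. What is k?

Rooted ordered (plane) trees on m nodes have m−1 edges and are counted by C_{m−1}; m = 9 gives C_8.

8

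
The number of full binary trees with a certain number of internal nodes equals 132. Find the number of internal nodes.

6

Full binary trees with n internal nodes are counted by C_n, and C_6 = 132.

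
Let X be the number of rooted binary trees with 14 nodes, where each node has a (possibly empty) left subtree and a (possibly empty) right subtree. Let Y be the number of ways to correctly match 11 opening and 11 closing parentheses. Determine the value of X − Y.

2615654

Binary trees (left/right distinguished) on n nodes are counted by C_n; here n = 14. So X = C_14 = 2674440.
Balanced strings of n pairs of brackets are counted by C_n; here n = 11. So Y = C_11 = 58786.
X − Y = 2674440 − 58786 = 2615654.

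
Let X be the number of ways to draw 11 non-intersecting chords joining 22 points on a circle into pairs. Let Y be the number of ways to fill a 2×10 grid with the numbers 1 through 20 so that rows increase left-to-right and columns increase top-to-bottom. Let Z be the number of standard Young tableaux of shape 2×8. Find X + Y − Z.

Pairing 22 circle points by 11 non-crossing chords gives C_11 matchings. So X = C_11 = 58786.
Standard Young tableaux of shape 2×n are counted by C_n; here n = 10. So Y = C_10 = 16796.
Standard Young tableaux of shape 2×n are counted by C_n; here n = 8. So Z = C_8 = 1430.
X + Y − Z = 58786 + 16796 − 1430 = 74152.

74152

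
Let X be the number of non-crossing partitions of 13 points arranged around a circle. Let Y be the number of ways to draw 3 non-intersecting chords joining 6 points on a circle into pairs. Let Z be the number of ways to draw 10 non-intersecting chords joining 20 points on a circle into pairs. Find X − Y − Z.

726099

The non-crossing partitions of [13] form a lattice of size C_13. So X = C_13 = 742900.
Pairing 6 circle points by 3 non-crossing chords gives C_3 matchings. So Y = C_3 = 5.
Non-crossing perfect matchings of 2n points on a circle are counted by C_n; with 20 points, n = 10. So Z = C_10 = 16796.
X − Y − Z = 742900 − 5 − 16796 = 726099.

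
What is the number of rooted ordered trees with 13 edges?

Rooted ordered trees with n edges are counted by C_n; here n = 13.
C_13 = C(26,13)/14 = 10400600/14 = 742900.

742900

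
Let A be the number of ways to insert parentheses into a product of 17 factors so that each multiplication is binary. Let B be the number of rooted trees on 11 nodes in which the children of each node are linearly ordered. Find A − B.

Ways to associate a product of 17 factors correspond to binary trees on 17 leaves, so the count is C_16. So A = C_16 = 35357670.
A rooted plane tree on 11 nodes has 10 edges, and such trees are counted by C_10. So B = C_10 = 16796.
A − B = 35357670 − 16796 = 35340874.

35340874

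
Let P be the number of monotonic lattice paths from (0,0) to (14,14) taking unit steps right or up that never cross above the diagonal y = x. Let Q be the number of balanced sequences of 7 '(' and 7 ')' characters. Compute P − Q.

Sub-diagonal monotone paths from (0,0) to (14,14) biject with Dyck paths of semilength 14, giving C_14. So P = C_14 = 2674440.
Balanced strings of n pairs of brackets are counted by C_n; here n = 7. So Q = C_7 = 429.
P − Q = 2674440 − 429 = 2674011.

2674011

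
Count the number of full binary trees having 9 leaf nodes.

A full binary tree with L leaves has L−1 internal nodes and is counted by C_{L−1}; L = 9 gives C_8.
C_8 = 1430.

1430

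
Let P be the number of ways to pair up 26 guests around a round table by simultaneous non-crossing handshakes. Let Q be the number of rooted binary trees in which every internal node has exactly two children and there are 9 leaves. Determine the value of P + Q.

744330

With 26 = 2·13 people, non-crossing handshake pairings are non-crossing perfect matchings on a circle, counted by C_13. So P = C_13 = 742900.
Full binary trees with 9 leaves have 9−1 = 8 internal nodes, so there are C_8 of them. So Q = C_8 = 1430.
P + Q = 742900 + 1430 = 744330.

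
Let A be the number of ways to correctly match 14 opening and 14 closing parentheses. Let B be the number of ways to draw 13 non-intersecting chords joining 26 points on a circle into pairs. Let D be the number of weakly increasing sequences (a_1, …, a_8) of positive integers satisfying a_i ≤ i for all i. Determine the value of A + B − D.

3415910

With 14 pairs the number of balanced bracket strings is the Catalan number C_14. So A = C_14 = 2674440.
Pairing 26 circle points by 13 non-crossing chords gives C_13 matchings. So B = C_13 = 742900.
Weakly increasing sequences with a_i ≤ i biject with Dyck paths of semilength 8, so there are C_8. So D = C_8 = 1430.
A + B − D = 2674440 + 742900 − 1430 = 3415910.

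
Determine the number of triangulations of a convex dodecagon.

A convex 12-gon is triangulated into 10 triangles, and the number of such triangulations is the Catalan number C_{12−2} = C_10.
C_10 = C_9 · 2(2·9+1)/(9+2) = 4862 · 38/11 = 16796.

16796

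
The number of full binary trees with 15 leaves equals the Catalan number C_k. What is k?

A full binary tree with L leaves has L−1 internal nodes and is counted by C_{L−1}; L = 15 gives C_14.

14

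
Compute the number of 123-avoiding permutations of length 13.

742900

Permutations of [n] avoiding any single length-3 pattern are counted by C_n; here n = 13.
C_13 = 742900.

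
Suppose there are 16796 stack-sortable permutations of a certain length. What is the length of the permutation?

Stack-sortable permutations of [n] are counted by C_n; 16796 = C_10.

10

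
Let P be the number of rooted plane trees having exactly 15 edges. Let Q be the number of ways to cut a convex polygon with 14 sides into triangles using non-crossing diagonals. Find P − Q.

Rooted ordered trees with n edges are counted by C_n; here n = 15. So P = C_15 = 9694845.
The number of triangulations of a 14-gon is the Catalan number C_12 (index = sides − 2). So Q = C_12 = 208012.
P − Q = 9694845 − 208012 = 9486833.

9486833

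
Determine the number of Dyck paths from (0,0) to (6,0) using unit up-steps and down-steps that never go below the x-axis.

Dyck paths of semilength n (length 2n) are counted by C_n; here n = 3.
C_3 = C(6,3)/4 = 20/4 = 5.

5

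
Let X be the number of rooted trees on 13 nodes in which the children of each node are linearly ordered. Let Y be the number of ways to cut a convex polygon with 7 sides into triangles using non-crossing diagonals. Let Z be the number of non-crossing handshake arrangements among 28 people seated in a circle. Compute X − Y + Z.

2882410

A rooted plane tree on 13 nodes has 12 edges, and such trees are counted by C_12. So X = C_12 = 208012.
Triangulations of a convex m-gon are counted by C_{m−2}; with m = 7 this is C_5. So Y = C_5 = 42.
Non-crossing handshake pairings of 2n people are counted by C_n; 28 people gives n = 14. So Z = C_14 = 2674440.
X − Y + Z = 208012 − 42 + 2674440 = 2882410.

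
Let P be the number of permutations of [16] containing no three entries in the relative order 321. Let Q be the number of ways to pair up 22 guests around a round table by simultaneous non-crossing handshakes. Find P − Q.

For any fixed pattern of length 3, the pattern-avoiding permutations of [16] number C_16. So P = C_16 = 35357670.
Non-crossing handshake pairings of 2n people are counted by C_n; 22 people gives n = 11. So Q = C_11 = 58786.
P − Q = 35357670 − 58786 = 35298884.

35298884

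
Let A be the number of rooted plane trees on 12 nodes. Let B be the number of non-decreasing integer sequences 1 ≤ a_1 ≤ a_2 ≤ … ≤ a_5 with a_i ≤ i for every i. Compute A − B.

58744

Rooted ordered (plane) trees on m nodes have m−1 edges and are counted by C_{m−1}; m = 12 gives C_11. So A = C_11 = 58786.
Weakly increasing sequences with a_i ≤ i biject with Dyck paths of semilength 5, so there are C_5. So B = C_5 = 42.
A − B = 58786 − 42 = 58744.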